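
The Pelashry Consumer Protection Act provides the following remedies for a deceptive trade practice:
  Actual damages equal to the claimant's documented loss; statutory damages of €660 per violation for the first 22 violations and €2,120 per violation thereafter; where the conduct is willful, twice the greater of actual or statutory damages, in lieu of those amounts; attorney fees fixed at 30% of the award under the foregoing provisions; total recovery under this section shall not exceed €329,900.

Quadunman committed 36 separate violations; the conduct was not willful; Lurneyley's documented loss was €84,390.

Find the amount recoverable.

First 22 violations: 22 × €660 = €14,520
Remaining violations: (36 − 22) × €2,120 = €29,680
Statutory damages: €14,520 + €29,680 = €44,200
Conduct not willful: the in-lieu enhancement does not apply.
Actual plus statutory damages: €84,390 + €44,200 = €128,590
Attorney fees: 30% of €128,590 = €38,577
Total before cap: €128,590 + €38,577 = €167,167
Cap at €329,900: €167,167 is within the cap, no reduction.

Total recovery: €167,167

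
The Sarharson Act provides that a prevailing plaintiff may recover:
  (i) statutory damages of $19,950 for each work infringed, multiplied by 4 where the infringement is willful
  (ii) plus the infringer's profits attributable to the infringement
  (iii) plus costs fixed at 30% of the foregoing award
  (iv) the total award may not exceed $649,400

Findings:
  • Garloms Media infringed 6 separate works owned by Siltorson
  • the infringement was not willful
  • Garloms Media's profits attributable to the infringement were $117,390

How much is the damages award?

$308,217

Statutory damages: 6 × $19,950 = $119,700
Infringement not willful: no ×4 enhancement.
Combined award: $119,700 + $117,390 = $237,090
Costs: 30% of $237,090 = $71,127
Award plus costs: $237,090 + $71,127 = $308,217
Cap at $649,400: $308,217 is within the cap, no reduction.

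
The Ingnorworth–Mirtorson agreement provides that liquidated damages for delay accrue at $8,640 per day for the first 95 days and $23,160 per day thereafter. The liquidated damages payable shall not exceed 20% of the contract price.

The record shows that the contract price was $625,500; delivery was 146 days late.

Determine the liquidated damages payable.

First 95 days: 95 × $8,640 = $820,800
Remaining days: (146 − 95) × $23,160 = $1,181,160
Accrued per-day damages: $820,800 + $1,181,160 = $2,001,960
Cap: 20% of $625,500 = $125,100
Cap at $125,100: $2,001,960 exceeds the cap → $125,100

$125,100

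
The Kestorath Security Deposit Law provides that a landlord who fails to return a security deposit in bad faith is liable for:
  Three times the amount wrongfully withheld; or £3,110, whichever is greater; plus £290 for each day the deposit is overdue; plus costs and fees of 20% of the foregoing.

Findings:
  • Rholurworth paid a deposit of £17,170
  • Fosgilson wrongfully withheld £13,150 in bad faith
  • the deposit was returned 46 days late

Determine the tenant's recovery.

Recovery: £63,348

Trebled: 3 × £13,150 = £39,450
Minimum £3,110: £39,450 meets the minimum, no increase.
Late-return penalty: 46 × £290 = £13,340
Damages plus late penalty: £39,450 + £13,340 = £52,790
Costs and fees: 20% of £52,790 = £10,558
Total recovery: £52,790 + £10,558 = £63,348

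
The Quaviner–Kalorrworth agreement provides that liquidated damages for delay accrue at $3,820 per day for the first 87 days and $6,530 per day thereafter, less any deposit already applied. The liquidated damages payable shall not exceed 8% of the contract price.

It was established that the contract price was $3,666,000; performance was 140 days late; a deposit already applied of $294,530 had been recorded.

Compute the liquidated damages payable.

$293,280

First 87 days: 87 × $3,820 = $332,340
Remaining days: (140 − 87) × $6,530 = $346,090
Accrued per-day damages: $332,340 + $346,090 = $678,430
Less deposit already applied: $678,430 − $294,530 = $383,900
Cap: 8% of $3,666,000 = $293,280
Cap at $293,280: $383,900 exceeds the cap → $293,280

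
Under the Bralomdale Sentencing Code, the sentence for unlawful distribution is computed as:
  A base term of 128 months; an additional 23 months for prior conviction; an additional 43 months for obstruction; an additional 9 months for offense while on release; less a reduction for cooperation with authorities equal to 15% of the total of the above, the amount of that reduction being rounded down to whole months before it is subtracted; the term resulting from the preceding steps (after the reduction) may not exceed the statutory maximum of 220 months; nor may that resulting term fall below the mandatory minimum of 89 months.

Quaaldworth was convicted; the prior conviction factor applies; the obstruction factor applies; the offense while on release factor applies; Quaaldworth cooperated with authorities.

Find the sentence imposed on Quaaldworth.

173 months

Prior conviction enhancement: +23 months
Obstruction enhancement: +43 months
Offense while on release enhancement: +9 months
Adjusted term: 128 months + 23 months + 43 months + 9 months = 203 months
Cooperation with authorities reduction: 15% of 203 months = 30 months (rounded down)
After reduction: 203 − 30 = 173 months
Cap at 220 months: 173 months is within the cap, no reduction.
Minimum 89 months: 173 months meets the minimum, no increase.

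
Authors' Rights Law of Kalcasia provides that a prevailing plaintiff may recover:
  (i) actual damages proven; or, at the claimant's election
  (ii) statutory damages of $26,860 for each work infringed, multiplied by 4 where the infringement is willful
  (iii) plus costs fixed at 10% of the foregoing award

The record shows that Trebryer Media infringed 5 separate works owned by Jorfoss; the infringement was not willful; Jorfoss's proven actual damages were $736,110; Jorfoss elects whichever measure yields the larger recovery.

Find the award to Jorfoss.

$809,721

Statutory damages: 5 × $26,860 = $134,300
Infringement not willful: no ×4 enhancement.
Greater of actual damages ($736,110) or statutory damages ($134,300): $736,110
Costs: 10% of $736,110 = $73,611
Award plus costs: $736,110 + $73,611 = $809,721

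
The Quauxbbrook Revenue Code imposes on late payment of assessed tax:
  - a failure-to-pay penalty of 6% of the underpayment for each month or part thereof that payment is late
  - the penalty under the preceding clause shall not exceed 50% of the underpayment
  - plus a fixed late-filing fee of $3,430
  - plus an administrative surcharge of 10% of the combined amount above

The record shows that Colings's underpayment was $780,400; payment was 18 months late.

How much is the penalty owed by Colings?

Accrued rate: 6% × 18 = 108%, capped at 50% → 50%
Failure-to-pay penalty: 50% of $780,400 = $390,200
Penalty before surcharge: $390,200 + $3,430 = $393,630
Administrative surcharge: 10% of $393,630 = $39,363
Total penalty: $393,630 + $39,363 = $432,993

$432,993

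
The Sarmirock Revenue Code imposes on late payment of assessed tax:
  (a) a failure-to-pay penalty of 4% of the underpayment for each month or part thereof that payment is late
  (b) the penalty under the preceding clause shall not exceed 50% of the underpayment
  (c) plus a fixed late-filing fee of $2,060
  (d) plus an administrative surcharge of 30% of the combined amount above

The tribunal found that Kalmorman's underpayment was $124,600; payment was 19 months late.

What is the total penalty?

Penalty: $83,668

Accrued rate: 4% × 19 = 76%, capped at 50% → 50%
Failure-to-pay penalty: 50% of $124,600 = $62,300
Penalty before surcharge: $62,300 + $2,060 = $64,360
Administrative surcharge: 30% of $64,360 = $19,308
Total penalty: $64,360 + $19,308 = $83,668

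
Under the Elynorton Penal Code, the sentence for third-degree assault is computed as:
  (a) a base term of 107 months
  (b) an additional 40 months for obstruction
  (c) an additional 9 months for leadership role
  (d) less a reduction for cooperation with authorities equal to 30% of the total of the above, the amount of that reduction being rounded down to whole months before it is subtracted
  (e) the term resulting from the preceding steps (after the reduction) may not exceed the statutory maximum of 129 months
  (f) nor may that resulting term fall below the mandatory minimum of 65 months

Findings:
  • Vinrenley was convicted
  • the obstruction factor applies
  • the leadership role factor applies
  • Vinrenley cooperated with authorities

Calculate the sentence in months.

110 months

Obstruction enhancement: +40 months
Leadership role enhancement: +9 months
Adjusted term: 107 months + 40 months + 9 months = 156 months
Cooperation with authorities reduction: 30% of 156 months = 46 months (rounded down)
After reduction: 156 − 46 = 110 months
Cap at 129 months: 110 months is within the cap, no reduction.
Minimum 65 months: 110 months meets the minimum, no increase.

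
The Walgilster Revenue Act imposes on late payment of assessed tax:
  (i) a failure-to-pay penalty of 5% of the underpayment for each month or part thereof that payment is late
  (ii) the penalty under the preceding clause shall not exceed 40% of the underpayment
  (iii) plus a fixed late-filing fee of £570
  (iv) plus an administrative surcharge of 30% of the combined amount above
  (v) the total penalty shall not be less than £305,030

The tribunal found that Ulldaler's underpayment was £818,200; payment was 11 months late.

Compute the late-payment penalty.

Accrued rate: 5% × 11 = 55%, capped at 40% → 40%
Failure-to-pay penalty: 40% of £818,200 = £327,280
Penalty before surcharge: £327,280 + £570 = £327,850
Administrative surcharge: 30% of £327,850 = £98,355
Total penalty: £327,850 + £98,355 = £426,205
Minimum £305,030: £426,205 meets the minimum, no increase.

Penalty: £426,205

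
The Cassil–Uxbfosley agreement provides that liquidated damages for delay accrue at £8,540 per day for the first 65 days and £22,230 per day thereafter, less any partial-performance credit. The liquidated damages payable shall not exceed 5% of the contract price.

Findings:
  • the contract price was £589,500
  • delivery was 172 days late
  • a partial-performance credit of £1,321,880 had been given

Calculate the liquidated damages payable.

First 65 days: 65 × £8,540 = £555,100
Remaining days: (172 − 65) × £22,230 = £2,378,610
Accrued per-day damages: £555,100 + £2,378,610 = £2,933,710
Less partial-performance credit: £2,933,710 − £1,321,880 = £1,611,830
Cap: 5% of £589,500 = £29,475
Cap at £29,475: £1,611,830 exceeds the cap → £29,475

£29,475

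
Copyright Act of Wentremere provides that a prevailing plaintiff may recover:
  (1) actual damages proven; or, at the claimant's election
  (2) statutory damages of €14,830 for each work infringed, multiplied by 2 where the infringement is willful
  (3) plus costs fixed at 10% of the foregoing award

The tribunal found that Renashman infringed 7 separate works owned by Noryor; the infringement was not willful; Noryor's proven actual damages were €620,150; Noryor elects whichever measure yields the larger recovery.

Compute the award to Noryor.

€682,165

Statutory damages: 7 × €14,830 = €103,810
Infringement not willful: no ×2 enhancement.
Greater of actual damages (€620,150) or statutory damages (€103,810): €620,150
Costs: 10% of €620,150 = €62,015
Award plus costs: €620,150 + €62,015 = €682,165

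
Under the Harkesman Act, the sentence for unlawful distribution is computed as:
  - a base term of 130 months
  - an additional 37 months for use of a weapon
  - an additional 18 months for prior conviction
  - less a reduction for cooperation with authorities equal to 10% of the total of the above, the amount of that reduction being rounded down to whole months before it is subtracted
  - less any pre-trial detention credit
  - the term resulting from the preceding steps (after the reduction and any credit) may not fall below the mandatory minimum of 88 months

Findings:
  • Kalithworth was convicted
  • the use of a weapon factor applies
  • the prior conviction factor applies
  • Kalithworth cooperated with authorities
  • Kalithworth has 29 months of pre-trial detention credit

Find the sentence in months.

Use of a weapon enhancement: +37 months
Prior conviction enhancement: +18 months
Adjusted term: 130 months + 37 months + 18 months = 185 months
Cooperation with authorities reduction: 10% of 185 months = 18 months (rounded down)
After reduction: 185 − 18 = 167 months
Less pre-trial detention credit: 167 months − 29 months = 138 months
Minimum 88 months: 138 months meets the minimum, no increase.

Sentence: 138 months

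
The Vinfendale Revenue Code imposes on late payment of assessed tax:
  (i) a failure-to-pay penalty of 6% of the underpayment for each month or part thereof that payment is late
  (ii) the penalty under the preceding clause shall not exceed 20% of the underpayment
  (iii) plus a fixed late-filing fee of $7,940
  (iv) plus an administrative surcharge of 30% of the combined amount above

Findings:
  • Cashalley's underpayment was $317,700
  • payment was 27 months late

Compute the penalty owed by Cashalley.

Penalty: $92,924

Accrued rate: 6% × 27 = 162%, capped at 20% → 20%
Failure-to-pay penalty: 20% of $317,700 = $63,540
Penalty before surcharge: $63,540 + $7,940 = $71,480
Administrative surcharge: 30% of $71,480 = $21,444
Total penalty: $71,480 + $21,444 = $92,924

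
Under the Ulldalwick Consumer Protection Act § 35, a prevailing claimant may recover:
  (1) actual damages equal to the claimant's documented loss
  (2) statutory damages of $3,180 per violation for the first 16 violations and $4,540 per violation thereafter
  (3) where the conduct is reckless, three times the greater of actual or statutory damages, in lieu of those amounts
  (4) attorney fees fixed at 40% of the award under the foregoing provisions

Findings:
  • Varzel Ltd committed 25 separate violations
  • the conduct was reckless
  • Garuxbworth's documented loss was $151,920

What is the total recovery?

Total recovery: $638,064

First 16 violations: 16 × $3,180 = $50,880
Remaining violations: (25 − 16) × $4,540 = $40,860
Statutory damages: $50,880 + $40,860 = $91,740
Greater of actual damages ($151,920) or statutory damages ($91,740): $151,920
Trebled: 3 × $151,920 = $455,760
Attorney fees: 40% of $455,760 = $182,304
Total recovery: $455,760 + $182,304 = $638,064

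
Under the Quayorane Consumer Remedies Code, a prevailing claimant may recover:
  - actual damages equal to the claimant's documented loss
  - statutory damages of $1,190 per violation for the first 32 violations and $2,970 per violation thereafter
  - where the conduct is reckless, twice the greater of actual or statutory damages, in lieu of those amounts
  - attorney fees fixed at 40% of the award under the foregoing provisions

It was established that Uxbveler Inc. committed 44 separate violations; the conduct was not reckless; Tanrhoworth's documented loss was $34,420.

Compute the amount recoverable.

$151,396

First 32 violations: 32 × $1,190 = $38,080
Remaining violations: (44 − 32) × $2,970 = $35,640
Statutory damages: $38,080 + $35,640 = $73,720
Conduct not reckless: the in-lieu enhancement does not apply.
Actual plus statutory damages: $34,420 + $73,720 = $108,140
Attorney fees: 40% of $108,140 = $43,256
Total recovery: $108,140 + $43,256 = $151,396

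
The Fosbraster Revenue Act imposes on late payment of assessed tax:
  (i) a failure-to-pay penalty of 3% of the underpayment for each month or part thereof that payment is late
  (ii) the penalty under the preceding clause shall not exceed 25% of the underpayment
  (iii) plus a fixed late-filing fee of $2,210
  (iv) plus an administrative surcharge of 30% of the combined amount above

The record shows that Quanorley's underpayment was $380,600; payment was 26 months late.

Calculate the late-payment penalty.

Accrued rate: 3% × 26 = 78%, capped at 25% → 25%
Failure-to-pay penalty: 25% of $380,600 = $95,150
Penalty before surcharge: $95,150 + $2,210 = $97,360
Administrative surcharge: 30% of $97,360 = $29,208
Total penalty: $97,360 + $29,208 = $126,568

$126,568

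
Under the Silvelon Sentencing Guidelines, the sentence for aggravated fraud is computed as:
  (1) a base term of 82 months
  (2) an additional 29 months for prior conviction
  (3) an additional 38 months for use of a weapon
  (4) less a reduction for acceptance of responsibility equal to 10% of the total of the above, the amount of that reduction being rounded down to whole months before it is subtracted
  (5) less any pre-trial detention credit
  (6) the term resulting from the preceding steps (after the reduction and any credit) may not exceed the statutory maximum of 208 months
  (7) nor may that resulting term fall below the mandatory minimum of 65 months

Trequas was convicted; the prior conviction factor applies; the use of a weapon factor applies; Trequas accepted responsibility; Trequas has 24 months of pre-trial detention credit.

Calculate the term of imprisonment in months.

Prior conviction enhancement: +29 months
Use of a weapon enhancement: +38 months
Adjusted term: 82 months + 29 months + 38 months = 149 months
Acceptance of responsibility reduction: 10% of 149 months = 14 months (rounded down)
After reduction: 149 − 14 = 135 months
Less pre-trial detention credit: 135 months − 24 months = 111 months
Cap at 208 months: 111 months is within the cap, no reduction.
Minimum 65 months: 111 months meets the minimum, no increase.

111 months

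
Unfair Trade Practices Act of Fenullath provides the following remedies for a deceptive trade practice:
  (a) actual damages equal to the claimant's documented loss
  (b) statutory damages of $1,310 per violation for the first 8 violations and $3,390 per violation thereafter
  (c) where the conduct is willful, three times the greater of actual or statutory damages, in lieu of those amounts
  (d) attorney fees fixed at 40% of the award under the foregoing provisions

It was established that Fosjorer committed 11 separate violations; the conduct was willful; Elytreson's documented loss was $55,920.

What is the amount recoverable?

First 8 violations: 8 × $1,310 = $10,480
Remaining violations: (11 − 8) × $3,390 = $10,170
Statutory damages: $10,480 + $10,170 = $20,650
Greater of actual damages ($55,920) or statutory damages ($20,650): $55,920
Trebled: 3 × $55,920 = $167,760
Attorney fees: 40% of $167,760 = $67,104
Total recovery: $167,760 + $67,104 = $234,864

$234,864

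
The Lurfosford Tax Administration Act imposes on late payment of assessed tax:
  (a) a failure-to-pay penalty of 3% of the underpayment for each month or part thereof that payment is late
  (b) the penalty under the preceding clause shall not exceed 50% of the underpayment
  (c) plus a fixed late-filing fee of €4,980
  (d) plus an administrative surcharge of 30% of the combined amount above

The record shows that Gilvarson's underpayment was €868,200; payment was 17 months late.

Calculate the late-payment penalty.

Accrued rate: 3% × 17 = 51%, capped at 50% → 50%
Failure-to-pay penalty: 50% of €868,200 = €434,100
Penalty before surcharge: €434,100 + €4,980 = €439,080
Administrative surcharge: 30% of €439,080 = €131,724
Total penalty: €439,080 + €131,724 = €570,804

€570,804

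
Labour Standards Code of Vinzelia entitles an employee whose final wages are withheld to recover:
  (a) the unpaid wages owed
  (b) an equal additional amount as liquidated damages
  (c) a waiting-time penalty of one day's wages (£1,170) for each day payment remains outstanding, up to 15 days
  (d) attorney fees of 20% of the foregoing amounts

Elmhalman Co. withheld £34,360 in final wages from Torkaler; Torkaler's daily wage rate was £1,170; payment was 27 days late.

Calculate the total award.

Liquidated damages (equal amount): £34,360
Penalty days: min(27, 15) = 15
Waiting-time penalty: 15 × £1,170 = £17,550
Subtotal: £34,360 + £34,360 + £17,550 = £86,270
Attorney fees: 20% of £86,270 = £17,254
Total award: £86,270 + £17,254 = £103,524

£103,524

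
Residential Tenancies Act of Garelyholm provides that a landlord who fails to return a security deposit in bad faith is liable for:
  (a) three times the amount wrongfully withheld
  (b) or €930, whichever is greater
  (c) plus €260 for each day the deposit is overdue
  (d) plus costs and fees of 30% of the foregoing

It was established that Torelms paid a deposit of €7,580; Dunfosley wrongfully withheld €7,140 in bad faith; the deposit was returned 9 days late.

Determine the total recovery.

€30,888

Trebled: 3 × €7,140 = €21,420
Minimum €930: €21,420 meets the minimum, no increase.
Late-return penalty: 9 × €260 = €2,340
Damages plus late penalty: €21,420 + €2,340 = €23,760
Costs and fees: 30% of €23,760 = €7,128
Total recovery: €23,760 + €7,128 = €30,888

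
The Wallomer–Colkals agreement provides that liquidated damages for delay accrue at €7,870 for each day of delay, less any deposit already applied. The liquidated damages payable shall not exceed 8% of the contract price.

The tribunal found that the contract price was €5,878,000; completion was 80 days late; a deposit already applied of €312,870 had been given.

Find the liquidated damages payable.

Per-day damages: 80 × €7,870 = €629,600
Less deposit already applied: €629,600 − €312,870 = €316,730
Cap: 8% of €5,878,000 = €470,240
Cap at €470,240: €316,730 is within the cap, no reduction.

Liquidated damages: €316,730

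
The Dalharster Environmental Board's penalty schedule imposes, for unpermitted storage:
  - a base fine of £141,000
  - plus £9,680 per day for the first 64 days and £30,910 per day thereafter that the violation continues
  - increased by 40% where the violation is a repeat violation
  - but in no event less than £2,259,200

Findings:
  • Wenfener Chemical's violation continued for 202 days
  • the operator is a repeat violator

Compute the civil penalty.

First 64 days: 64 × £9,680 = £619,520
Remaining days: (202 − 64) × £30,910 = £4,265,580
Per-day component: £619,520 + £4,265,580 = £4,885,100
Base plus per-day: £141,000 + £4,885,100 = £5,026,100
Enhancement: 40% of £5,026,100 = £2,010,440
Enhanced fine: £5,026,100 + £2,010,440 = £7,036,540
Minimum £2,259,200: £7,036,540 meets the minimum, no increase.

£7,036,540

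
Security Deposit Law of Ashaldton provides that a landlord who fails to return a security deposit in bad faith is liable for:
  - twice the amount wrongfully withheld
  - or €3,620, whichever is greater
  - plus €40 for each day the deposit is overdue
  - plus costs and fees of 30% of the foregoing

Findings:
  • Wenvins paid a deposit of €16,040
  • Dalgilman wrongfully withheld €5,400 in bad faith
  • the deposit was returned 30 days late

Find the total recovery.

Doubled: 2 × €5,400 = €10,800
Minimum €3,620: €10,800 meets the minimum, no increase.
Late-return penalty: 30 × €40 = €1,200
Damages plus late penalty: €10,800 + €1,200 = €12,000
Costs and fees: 30% of €12,000 = €3,600
Total recovery: €12,000 + €3,600 = €15,600

€15,600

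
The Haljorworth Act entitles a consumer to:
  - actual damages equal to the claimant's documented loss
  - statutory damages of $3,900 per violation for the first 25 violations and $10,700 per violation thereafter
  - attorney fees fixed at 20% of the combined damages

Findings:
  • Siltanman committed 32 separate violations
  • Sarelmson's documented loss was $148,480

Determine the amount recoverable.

First 25 violations: 25 × $3,900 = $97,500
Remaining violations: (32 − 25) × $10,700 = $74,900
Statutory damages: $97,500 + $74,900 = $172,400
Combined damages: $148,480 + $172,400 = $320,880
Attorney fees: 20% of $320,880 = $64,176
Total recovery: $320,880 + $64,176 = $385,056

$385,056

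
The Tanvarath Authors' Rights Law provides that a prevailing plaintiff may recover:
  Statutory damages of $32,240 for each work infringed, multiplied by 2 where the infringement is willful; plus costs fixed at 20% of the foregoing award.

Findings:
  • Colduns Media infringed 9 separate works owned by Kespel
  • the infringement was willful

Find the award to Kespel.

Statutory damages: 9 × $32,240 = $290,160
Doubled: 2 × $290,160 = $580,320
Costs: 20% of $580,320 = $116,064
Award plus costs: $580,320 + $116,064 = $696,384

Award: $696,384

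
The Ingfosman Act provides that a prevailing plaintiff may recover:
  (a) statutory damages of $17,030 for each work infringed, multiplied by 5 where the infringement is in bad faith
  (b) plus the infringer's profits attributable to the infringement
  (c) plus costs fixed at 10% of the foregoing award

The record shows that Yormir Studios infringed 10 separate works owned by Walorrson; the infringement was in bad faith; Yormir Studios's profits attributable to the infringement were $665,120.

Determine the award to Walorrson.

Statutory damages: 10 × $17,030 = $170,300
Multiplied by 5: 5 × $170,300 = $851,500
Combined award: $851,500 + $665,120 = $1,516,620
Costs: 10% of $1,516,620 = $151,662
Award plus costs: $1,516,620 + $151,662 = $1,668,282

$1,668,282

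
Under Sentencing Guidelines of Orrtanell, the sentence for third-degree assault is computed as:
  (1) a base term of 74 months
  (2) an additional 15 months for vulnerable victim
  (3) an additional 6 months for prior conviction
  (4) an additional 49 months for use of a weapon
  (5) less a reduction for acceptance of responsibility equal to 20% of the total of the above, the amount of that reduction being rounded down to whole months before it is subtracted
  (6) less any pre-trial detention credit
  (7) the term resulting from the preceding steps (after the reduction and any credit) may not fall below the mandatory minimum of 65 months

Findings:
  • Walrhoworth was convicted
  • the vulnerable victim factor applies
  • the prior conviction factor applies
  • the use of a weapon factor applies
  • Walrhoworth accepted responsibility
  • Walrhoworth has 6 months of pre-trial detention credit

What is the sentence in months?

Vulnerable victim enhancement: +15 months
Prior conviction enhancement: +6 months
Use of a weapon enhancement: +49 months
Adjusted term: 74 months + 15 months + 6 months + 49 months = 144 months
Acceptance of responsibility reduction: 20% of 144 months = 28 months (rounded down)
After reduction: 144 − 28 = 116 months
Less pre-trial detention credit: 116 months − 6 months = 110 months
Minimum 65 months: 110 months meets the minimum, no increase.

110 months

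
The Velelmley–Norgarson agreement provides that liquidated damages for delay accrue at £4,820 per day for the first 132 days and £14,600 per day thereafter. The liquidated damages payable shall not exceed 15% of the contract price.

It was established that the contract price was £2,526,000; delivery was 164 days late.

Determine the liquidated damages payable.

Liquidated damages: £378,900

First 132 days: 132 × £4,820 = £636,240
Remaining days: (164 − 132) × £14,600 = £467,200
Accrued per-day damages: £636,240 + £467,200 = £1,103,440
Cap: 15% of £2,526,000 = £378,900
Cap at £378,900: £1,103,440 exceeds the cap → £378,900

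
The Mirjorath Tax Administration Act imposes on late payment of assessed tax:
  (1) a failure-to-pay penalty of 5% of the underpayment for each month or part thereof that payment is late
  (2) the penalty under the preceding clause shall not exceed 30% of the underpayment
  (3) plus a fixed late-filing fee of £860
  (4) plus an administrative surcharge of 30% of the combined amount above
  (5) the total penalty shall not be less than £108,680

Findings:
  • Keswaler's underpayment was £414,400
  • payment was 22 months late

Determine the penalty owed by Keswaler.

£162,734

Accrued rate: 5% × 22 = 110%, capped at 30% → 30%
Failure-to-pay penalty: 30% of £414,400 = £124,320
Penalty before surcharge: £124,320 + £860 = £125,180
Administrative surcharge: 30% of £125,180 = £37,554
Total penalty: £125,180 + £37,554 = £162,734
Minimum £108,680: £162,734 meets the minimum, no increase.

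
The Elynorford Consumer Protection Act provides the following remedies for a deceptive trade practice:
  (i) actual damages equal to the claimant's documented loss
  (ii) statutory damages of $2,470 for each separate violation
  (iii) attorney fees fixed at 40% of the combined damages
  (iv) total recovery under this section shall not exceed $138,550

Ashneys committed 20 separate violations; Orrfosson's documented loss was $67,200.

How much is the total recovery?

Statutory damages: 20 × $2,470 = $49,400
Combined damages: $67,200 + $49,400 = $116,600
Attorney fees: 40% of $116,600 = $46,640
Total before cap: $116,600 + $46,640 = $163,240
Cap at $138,550: $163,240 exceeds the cap → $138,550

$138,550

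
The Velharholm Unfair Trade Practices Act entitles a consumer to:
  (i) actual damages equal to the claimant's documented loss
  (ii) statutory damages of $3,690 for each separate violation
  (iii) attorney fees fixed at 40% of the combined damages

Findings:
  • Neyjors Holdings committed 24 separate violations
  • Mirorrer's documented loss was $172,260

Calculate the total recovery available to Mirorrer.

Total recovery: $365,148

Statutory damages: 24 × $3,690 = $88,560
Combined damages: $172,260 + $88,560 = $260,820
Attorney fees: 40% of $260,820 = $104,328
Total recovery: $260,820 + $104,328 = $365,148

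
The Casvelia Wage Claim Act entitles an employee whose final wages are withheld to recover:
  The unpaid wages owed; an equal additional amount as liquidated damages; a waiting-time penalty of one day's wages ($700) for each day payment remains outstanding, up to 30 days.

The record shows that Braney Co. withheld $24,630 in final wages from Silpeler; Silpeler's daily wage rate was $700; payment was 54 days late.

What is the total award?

$70,260

Liquidated damages (equal amount): $24,630
Penalty days: min(54, 30) = 30
Waiting-time penalty: 30 × $700 = $21,000
Total award: $24,630 + $24,630 + $21,000 = $70,260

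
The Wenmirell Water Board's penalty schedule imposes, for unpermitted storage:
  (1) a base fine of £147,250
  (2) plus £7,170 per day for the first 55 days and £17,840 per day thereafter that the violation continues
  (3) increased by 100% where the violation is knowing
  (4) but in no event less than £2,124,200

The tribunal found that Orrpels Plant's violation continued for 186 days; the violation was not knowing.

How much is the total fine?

Civil penalty: £2,878,640

First 55 days: 55 × £7,170 = £394,350
Remaining days: (186 − 55) × £17,840 = £2,337,040
Per-day component: £394,350 + £2,337,040 = £2,731,390
Base plus per-day: £147,250 + £2,731,390 = £2,878,640
The violation was not knowing: no 100% increase.
Minimum £2,124,200: £2,878,640 meets the minimum, no increase.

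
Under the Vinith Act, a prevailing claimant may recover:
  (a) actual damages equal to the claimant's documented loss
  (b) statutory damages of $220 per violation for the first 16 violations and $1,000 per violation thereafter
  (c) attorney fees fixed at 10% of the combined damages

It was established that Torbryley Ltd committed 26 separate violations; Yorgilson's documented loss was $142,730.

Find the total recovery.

First 16 violations: 16 × $220 = $3,520
Remaining violations: (26 − 16) × $1,000 = $10,000
Statutory damages: $3,520 + $10,000 = $13,520
Combined damages: $142,730 + $13,520 = $156,250
Attorney fees: 10% of $156,250 = $15,625
Total recovery: $156,250 + $15,625 = $171,875

$171,875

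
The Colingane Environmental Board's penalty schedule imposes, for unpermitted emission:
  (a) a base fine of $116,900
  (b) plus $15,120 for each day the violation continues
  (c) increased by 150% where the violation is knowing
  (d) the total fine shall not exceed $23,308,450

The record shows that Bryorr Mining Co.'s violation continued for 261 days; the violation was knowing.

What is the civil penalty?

$10,158,050

Per-day component: 261 × $15,120 = $3,946,320
Base plus per-day: $116,900 + $3,946,320 = $4,063,220
Enhancement: 150% of $4,063,220 = $6,094,830
Enhanced fine: $4,063,220 + $6,094,830 = $10,158,050
Cap at $23,308,450: $10,158,050 is within the cap, no reduction.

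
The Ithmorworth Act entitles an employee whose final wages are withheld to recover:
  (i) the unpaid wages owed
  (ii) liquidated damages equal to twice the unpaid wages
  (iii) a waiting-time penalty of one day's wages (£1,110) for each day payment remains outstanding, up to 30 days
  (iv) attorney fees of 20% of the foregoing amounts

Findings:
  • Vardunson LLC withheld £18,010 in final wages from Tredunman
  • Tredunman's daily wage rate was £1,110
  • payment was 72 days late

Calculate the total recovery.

£104,796

Doubled: 2 × £18,010 = £36,020
Penalty days: min(72, 30) = 30
Waiting-time penalty: 30 × £1,110 = £33,300
Subtotal: £18,010 + £36,020 + £33,300 = £87,330
Attorney fees: 20% of £87,330 = £17,466
Total award: £87,330 + £17,466 = £104,796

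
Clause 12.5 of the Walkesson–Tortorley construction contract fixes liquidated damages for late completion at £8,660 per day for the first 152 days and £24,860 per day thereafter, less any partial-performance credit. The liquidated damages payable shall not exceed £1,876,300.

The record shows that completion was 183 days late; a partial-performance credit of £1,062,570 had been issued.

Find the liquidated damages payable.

£1,024,410

First 152 days: 152 × £8,660 = £1,316,320
Remaining days: (183 − 152) × £24,860 = £770,660
Accrued per-day damages: £1,316,320 + £770,660 = £2,086,980
Less partial-performance credit: £2,086,980 − £1,062,570 = £1,024,410
Cap at £1,876,300: £1,024,410 is within the cap, no reduction.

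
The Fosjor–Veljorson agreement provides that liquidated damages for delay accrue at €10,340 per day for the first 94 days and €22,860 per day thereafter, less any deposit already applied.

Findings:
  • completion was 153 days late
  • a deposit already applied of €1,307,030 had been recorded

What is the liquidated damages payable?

€1,013,670

First 94 days: 94 × €10,340 = €971,960
Remaining days: (153 − 94) × €22,860 = €1,348,740
Accrued per-day damages: €971,960 + €1,348,740 = €2,320,700
Less deposit already applied: €2,320,700 − €1,307,030 = €1,013,670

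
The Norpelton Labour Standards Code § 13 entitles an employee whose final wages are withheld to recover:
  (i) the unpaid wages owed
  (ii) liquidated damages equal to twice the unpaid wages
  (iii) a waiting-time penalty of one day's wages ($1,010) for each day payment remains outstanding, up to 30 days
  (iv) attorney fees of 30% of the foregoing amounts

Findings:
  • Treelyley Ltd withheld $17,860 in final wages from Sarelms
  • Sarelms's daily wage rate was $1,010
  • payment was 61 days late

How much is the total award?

$109,044

Doubled: 2 × $17,860 = $35,720
Penalty days: min(61, 30) = 30
Waiting-time penalty: 30 × $1,010 = $30,300
Subtotal: $17,860 + $35,720 + $30,300 = $83,880
Attorney fees: 30% of $83,880 = $25,164
Total award: $83,880 + $25,164 = $109,044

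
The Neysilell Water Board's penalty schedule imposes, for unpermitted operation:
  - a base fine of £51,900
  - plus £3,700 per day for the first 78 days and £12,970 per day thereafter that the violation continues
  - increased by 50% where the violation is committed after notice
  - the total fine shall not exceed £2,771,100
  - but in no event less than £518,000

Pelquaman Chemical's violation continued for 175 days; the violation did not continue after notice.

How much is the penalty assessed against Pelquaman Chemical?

First 78 days: 78 × £3,700 = £288,600
Remaining days: (175 − 78) × £12,970 = £1,258,090
Per-day component: £288,600 + £1,258,090 = £1,546,690
Base plus per-day: £51,900 + £1,546,690 = £1,598,590
The violation did not continue after notice: no 50% increase.
Cap at £2,771,100: £1,598,590 is within the cap, no reduction.
Minimum £518,000: £1,598,590 meets the minimum, no increase.

£1,598,590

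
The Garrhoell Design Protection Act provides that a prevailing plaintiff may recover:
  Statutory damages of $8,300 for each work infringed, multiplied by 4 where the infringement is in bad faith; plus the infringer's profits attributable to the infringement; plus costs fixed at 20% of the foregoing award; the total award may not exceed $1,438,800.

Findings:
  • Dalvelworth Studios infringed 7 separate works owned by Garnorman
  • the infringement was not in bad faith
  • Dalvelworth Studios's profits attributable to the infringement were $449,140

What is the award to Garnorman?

$608,688

Statutory damages: 7 × $8,300 = $58,100
Infringement not in bad faith: no ×4 enhancement.
Combined award: $58,100 + $449,140 = $507,240
Costs: 20% of $507,240 = $101,448
Award plus costs: $507,240 + $101,448 = $608,688
Cap at $1,438,800: $608,688 is within the cap, no reduction.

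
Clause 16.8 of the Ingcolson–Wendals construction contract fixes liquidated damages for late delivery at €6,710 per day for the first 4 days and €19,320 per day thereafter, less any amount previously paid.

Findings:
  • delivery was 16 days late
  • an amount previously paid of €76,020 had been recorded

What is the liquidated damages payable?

€182,660

First 4 days: 4 × €6,710 = €26,840
Remaining days: (16 − 4) × €19,320 = €231,840
Accrued per-day damages: €26,840 + €231,840 = €258,680
Less amount previously paid: €258,680 − €76,020 = €182,660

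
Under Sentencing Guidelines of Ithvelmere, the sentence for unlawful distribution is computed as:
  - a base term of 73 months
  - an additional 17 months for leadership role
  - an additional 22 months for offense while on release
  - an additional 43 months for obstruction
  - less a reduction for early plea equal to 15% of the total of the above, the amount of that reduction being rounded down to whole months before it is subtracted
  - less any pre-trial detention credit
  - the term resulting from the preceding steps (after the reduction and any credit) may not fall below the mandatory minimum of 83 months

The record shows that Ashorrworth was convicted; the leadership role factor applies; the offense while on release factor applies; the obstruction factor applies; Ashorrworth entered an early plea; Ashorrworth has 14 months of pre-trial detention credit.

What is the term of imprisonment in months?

118 months

Leadership role enhancement: +17 months
Offense while on release enhancement: +22 months
Obstruction enhancement: +43 months
Adjusted term: 73 months + 17 months + 22 months + 43 months = 155 months
Early plea reduction: 15% of 155 months = 23 months (rounded down)
After reduction: 155 − 23 = 132 months
Less pre-trial detention credit: 132 months − 14 months = 118 months
Minimum 83 months: 118 months meets the minimum, no increase.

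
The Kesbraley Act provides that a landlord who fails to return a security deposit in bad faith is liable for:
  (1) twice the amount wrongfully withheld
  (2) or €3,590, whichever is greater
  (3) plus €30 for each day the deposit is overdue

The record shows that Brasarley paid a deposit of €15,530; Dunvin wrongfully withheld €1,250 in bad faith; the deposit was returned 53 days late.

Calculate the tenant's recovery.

Doubled: 2 × €1,250 = €2,500
Minimum €3,590: €2,500 is below the minimum → €3,590
Late-return penalty: 53 × €30 = €1,590
Damages plus late penalty: €3,590 + €1,590 = €5,180

€5,180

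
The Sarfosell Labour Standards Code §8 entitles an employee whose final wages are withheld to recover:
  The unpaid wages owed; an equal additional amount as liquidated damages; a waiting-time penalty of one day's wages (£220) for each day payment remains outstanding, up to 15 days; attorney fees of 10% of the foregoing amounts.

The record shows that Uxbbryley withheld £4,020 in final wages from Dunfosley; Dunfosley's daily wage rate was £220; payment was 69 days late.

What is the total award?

£12,474

Liquidated damages (equal amount): £4,020
Penalty days: min(69, 15) = 15
Waiting-time penalty: 15 × £220 = £3,300
Subtotal: £4,020 + £4,020 + £3,300 = £11,340
Attorney fees: 10% of £11,340 = £1,134
Total award: £11,340 + £1,134 = £12,474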